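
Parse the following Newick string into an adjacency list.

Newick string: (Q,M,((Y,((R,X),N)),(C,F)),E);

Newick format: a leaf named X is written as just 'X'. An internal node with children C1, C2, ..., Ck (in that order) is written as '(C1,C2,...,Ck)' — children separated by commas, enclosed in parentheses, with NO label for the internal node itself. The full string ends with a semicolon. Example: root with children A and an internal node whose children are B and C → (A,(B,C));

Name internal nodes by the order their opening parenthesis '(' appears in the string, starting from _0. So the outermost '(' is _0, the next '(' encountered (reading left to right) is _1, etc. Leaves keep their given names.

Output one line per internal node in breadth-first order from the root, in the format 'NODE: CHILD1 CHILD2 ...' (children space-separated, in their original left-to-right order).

Answer: _0: Q M _1 E
_1: _2 _5
_2: Y _3
_5: C F
_3: _4 N
_4: R X

Derivation:
Input: (Q,M,((Y,((R,X),N)),(C,F)),E);
Scanning left-to-right, naming '(' by encounter order:
  pos 0: '(' -> open internal node _0 (depth 1)
  pos 5: '(' -> open internal node _1 (depth 2)
  pos 6: '(' -> open internal node _2 (depth 3)
  pos 9: '(' -> open internal node _3 (depth 4)
  pos 10: '(' -> open internal node _4 (depth 5)
  pos 14: ')' -> close internal node _4 (now at depth 4)
  pos 17: ')' -> close internal node _3 (now at depth 3)
  pos 18: ')' -> close internal node _2 (now at depth 2)
  pos 20: '(' -> open internal node _5 (depth 3)
  pos 24: ')' -> close internal node _5 (now at depth 2)
  pos 25: ')' -> close internal node _1 (now at depth 1)
  pos 28: ')' -> close internal node _0 (now at depth 0)
Total internal nodes: 6
BFS adjacency from root:
  _0: Q M _1 E
  _1: _2 _5
  _2: Y _3
  _5: C F
  _3: _4 N
  _4: R X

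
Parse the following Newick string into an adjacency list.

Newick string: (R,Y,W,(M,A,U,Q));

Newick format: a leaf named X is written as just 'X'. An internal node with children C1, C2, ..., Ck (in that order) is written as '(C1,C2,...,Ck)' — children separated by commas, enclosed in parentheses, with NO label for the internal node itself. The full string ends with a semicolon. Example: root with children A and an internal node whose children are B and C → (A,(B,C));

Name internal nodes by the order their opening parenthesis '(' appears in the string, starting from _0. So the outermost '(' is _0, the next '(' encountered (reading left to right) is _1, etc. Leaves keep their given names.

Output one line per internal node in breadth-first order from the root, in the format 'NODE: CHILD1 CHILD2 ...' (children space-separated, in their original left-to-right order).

Answer: _0: R Y W _1
_1: M A U Q

Derivation:
Input: (R,Y,W,(M,A,U,Q));
Scanning left-to-right, naming '(' by encounter order:
  pos 0: '(' -> open internal node _0 (depth 1)
  pos 7: '(' -> open internal node _1 (depth 2)
  pos 15: ')' -> close internal node _1 (now at depth 1)
  pos 16: ')' -> close internal node _0 (now at depth 0)
Total internal nodes: 2
BFS adjacency from root:
  _0: R Y W _1
  _1: M A U Q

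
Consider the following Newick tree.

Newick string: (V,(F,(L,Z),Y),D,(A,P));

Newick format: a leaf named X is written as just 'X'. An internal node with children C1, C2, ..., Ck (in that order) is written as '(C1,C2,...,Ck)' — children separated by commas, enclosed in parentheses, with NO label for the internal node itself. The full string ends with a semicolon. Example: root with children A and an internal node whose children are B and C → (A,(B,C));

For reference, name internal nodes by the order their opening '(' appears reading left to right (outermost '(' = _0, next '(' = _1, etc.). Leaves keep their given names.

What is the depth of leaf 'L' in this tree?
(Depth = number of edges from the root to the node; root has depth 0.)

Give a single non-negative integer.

Newick: (V,(F,(L,Z),Y),D,(A,P));
Naming internals by '(' encounter order: outermost '(' = _0, next = _1, ...
Query node: L
Path from root: _0 -> _1 -> _2 -> L
Depth of L: 3 (number of edges from root)

Answer: 3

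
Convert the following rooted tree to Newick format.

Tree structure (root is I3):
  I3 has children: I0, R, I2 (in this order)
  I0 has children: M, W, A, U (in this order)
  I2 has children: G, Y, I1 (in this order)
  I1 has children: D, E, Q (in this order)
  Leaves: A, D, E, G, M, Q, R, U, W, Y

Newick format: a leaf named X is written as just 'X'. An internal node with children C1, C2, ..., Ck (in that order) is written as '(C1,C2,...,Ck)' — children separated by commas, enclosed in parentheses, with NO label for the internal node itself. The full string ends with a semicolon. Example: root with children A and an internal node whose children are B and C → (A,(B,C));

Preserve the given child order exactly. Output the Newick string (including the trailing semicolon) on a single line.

Answer: ((M,W,A,U),R,(G,Y,(D,E,Q)));

Derivation:
internal I3 with children ['I0', 'R', 'I2']
  internal I0 with children ['M', 'W', 'A', 'U']
    leaf 'M' → 'M'
    leaf 'W' → 'W'
    leaf 'A' → 'A'
    leaf 'U' → 'U'
  → '(M,W,A,U)'
  leaf 'R' → 'R'
  internal I2 with children ['G', 'Y', 'I1']
    leaf 'G' → 'G'
    leaf 'Y' → 'Y'
    internal I1 with children ['D', 'E', 'Q']
      leaf 'D' → 'D'
      leaf 'E' → 'E'
      leaf 'Q' → 'Q'
    → '(D,E,Q)'
  → '(G,Y,(D,E,Q))'
→ '((M,W,A,U),R,(G,Y,(D,E,Q)))'
Final: ((M,W,A,U),R,(G,Y,(D,E,Q)));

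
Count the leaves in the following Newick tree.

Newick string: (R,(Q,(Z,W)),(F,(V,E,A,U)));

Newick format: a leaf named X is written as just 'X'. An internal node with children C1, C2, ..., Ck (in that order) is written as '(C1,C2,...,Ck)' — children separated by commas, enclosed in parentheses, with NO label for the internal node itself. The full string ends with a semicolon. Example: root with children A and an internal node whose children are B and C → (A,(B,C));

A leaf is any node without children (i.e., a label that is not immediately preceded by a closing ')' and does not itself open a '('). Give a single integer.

Answer: 9

Derivation:
Newick: (R,(Q,(Z,W)),(F,(V,E,A,U)));
Scan left-to-right; a leaf is any maximal label run not followed by '(':
  pos 1: leaf 'R' → count = 1
  pos 4: leaf 'Q' → count = 2
  pos 7: leaf 'Z' → count = 3
  pos 9: leaf 'W' → count = 4
  pos 14: leaf 'F' → count = 5
  pos 17: leaf 'V' → count = 6
  pos 19: leaf 'E' → count = 7
  pos 21: leaf 'A' → count = 8
  pos 23: leaf 'U' → count = 9
Total leaves: 9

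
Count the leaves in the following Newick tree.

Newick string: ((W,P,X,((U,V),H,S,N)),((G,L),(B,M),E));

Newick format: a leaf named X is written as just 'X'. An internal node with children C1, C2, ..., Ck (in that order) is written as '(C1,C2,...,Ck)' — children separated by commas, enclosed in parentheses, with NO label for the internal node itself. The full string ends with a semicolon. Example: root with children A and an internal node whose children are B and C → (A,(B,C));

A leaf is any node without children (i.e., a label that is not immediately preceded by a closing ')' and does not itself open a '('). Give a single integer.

Newick: ((W,P,X,((U,V),H,S,N)),((G,L),(B,M),E));
Scan left-to-right; a leaf is any maximal label run not followed by '(':
  pos 2: leaf 'W' → count = 1
  pos 4: leaf 'P' → count = 2
  pos 6: leaf 'X' → count = 3
  pos 10: leaf 'U' → count = 4
  pos 12: leaf 'V' → count = 5
  pos 15: leaf 'H' → count = 6
  pos 17: leaf 'S' → count = 7
  pos 19: leaf 'N' → count = 8
  pos 25: leaf 'G' → count = 9
  pos 27: leaf 'L' → count = 10
  pos 31: leaf 'B' → count = 11
  pos 33: leaf 'M' → count = 12
  pos 36: leaf 'E' → count = 13
Total leaves: 13

Answer: 13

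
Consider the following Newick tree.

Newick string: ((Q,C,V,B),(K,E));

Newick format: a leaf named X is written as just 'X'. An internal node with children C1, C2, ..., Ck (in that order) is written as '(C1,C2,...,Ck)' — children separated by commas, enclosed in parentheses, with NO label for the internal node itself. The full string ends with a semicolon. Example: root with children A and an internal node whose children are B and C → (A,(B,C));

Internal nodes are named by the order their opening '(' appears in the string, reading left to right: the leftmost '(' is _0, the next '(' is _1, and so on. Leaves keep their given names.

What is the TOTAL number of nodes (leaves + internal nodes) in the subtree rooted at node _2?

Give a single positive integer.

Answer: 3

Derivation:
Newick: ((Q,C,V,B),(K,E));
Locate _2: it is the '(' at position 11 (the 3rd '(' reading left to right).
Query: subtree rooted at _2
_2: subtree_size = 1 + 2
  K: subtree_size = 1 + 0
  E: subtree_size = 1 + 0
Total subtree size of _2: 3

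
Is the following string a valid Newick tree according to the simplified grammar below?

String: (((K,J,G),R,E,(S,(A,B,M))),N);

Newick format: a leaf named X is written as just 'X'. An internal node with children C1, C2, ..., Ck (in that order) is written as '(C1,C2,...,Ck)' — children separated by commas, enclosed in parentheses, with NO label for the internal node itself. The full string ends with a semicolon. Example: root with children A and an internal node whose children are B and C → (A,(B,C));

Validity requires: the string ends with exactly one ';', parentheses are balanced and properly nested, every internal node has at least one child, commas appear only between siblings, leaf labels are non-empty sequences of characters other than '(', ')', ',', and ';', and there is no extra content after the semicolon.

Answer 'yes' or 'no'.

Input: (((K,J,G),R,E,(S,(A,B,M))),N);
Paren balance: 5 '(' vs 5 ')' OK
Ends with single ';': True
Full parse: OK
Valid: True

Answer: yes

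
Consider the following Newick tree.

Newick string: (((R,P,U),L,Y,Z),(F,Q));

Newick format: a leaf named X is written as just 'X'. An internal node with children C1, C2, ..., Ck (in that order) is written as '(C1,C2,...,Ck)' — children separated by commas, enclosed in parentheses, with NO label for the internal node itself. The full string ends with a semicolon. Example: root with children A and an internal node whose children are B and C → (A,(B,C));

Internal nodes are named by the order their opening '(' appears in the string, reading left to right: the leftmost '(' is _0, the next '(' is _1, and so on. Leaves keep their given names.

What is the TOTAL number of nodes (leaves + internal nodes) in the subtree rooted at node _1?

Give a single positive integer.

Answer: 8

Derivation:
Newick: (((R,P,U),L,Y,Z),(F,Q));
Locate _1: it is the '(' at position 1 (the 2nd '(' reading left to right).
Query: subtree rooted at _1
_1: subtree_size = 1 + 7
  _2: subtree_size = 1 + 3
    R: subtree_size = 1 + 0
    P: subtree_size = 1 + 0
    U: subtree_size = 1 + 0
  L: subtree_size = 1 + 0
  Y: subtree_size = 1 + 0
  Z: subtree_size = 1 + 0
Total subtree size of _1: 8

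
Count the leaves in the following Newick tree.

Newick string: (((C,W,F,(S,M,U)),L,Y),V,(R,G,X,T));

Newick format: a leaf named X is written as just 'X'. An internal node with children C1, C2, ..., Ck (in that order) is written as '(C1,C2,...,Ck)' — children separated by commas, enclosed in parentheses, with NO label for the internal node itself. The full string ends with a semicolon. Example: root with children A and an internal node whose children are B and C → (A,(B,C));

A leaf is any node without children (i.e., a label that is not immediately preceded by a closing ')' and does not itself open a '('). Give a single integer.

Answer: 13

Derivation:
Newick: (((C,W,F,(S,M,U)),L,Y),V,(R,G,X,T));
Scan left-to-right; a leaf is any maximal label run not followed by '(':
  pos 3: leaf 'C' → count = 1
  pos 5: leaf 'W' → count = 2
  pos 7: leaf 'F' → count = 3
  pos 10: leaf 'S' → count = 4
  pos 12: leaf 'M' → count = 5
  pos 14: leaf 'U' → count = 6
  pos 18: leaf 'L' → count = 7
  pos 20: leaf 'Y' → count = 8
  pos 23: leaf 'V' → count = 9
  pos 26: leaf 'R' → count = 10
  pos 28: leaf 'G' → count = 11
  pos 30: leaf 'X' → count = 12
  pos 32: leaf 'T' → count = 13
Total leaves: 13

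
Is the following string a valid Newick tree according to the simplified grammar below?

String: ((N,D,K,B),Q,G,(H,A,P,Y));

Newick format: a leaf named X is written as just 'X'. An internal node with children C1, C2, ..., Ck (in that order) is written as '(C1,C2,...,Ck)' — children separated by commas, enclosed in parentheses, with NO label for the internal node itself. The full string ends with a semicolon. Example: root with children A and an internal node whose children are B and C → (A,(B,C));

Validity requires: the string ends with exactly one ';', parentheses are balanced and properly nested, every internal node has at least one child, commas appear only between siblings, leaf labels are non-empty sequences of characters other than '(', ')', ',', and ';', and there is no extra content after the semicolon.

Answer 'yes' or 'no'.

Answer: yes

Derivation:
Input: ((N,D,K,B),Q,G,(H,A,P,Y));
Paren balance: 3 '(' vs 3 ')' OK
Ends with single ';': True
Full parse: OK
Valid: True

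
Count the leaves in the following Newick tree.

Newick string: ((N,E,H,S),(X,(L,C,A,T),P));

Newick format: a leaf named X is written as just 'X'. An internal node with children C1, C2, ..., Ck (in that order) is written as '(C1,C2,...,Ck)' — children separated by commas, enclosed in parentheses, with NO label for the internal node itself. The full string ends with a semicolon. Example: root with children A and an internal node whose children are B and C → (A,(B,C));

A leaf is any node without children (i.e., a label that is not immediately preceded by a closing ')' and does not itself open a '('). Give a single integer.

Newick: ((N,E,H,S),(X,(L,C,A,T),P));
Scan left-to-right; a leaf is any maximal label run not followed by '(':
  pos 2: leaf 'N' → count = 1
  pos 4: leaf 'E' → count = 2
  pos 6: leaf 'H' → count = 3
  pos 8: leaf 'S' → count = 4
  pos 12: leaf 'X' → count = 5
  pos 15: leaf 'L' → count = 6
  pos 17: leaf 'C' → count = 7
  pos 19: leaf 'A' → count = 8
  pos 21: leaf 'T' → count = 9
  pos 24: leaf 'P' → count = 10
Total leaves: 10

Answer: 10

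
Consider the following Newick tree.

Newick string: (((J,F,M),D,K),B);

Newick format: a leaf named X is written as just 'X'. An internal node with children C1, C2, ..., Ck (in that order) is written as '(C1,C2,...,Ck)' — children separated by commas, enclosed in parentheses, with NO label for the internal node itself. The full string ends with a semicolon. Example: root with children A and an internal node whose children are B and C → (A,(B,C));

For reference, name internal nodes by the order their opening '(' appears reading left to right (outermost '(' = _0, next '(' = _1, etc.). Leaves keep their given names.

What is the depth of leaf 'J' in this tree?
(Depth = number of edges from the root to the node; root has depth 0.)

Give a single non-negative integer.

Answer: 3

Derivation:
Newick: (((J,F,M),D,K),B);
Naming internals by '(' encounter order: outermost '(' = _0, next = _1, ...
Query node: J
Path from root: _0 -> _1 -> _2 -> J
Depth of J: 3 (number of edges from root)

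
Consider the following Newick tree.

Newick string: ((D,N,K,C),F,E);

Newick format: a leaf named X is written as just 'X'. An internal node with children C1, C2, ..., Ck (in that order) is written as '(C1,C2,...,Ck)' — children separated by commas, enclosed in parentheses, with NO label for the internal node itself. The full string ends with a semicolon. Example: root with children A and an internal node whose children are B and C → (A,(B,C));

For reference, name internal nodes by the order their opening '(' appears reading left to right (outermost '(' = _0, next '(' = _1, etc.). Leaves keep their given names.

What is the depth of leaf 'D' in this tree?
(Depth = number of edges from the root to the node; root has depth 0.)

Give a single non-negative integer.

Newick: ((D,N,K,C),F,E);
Naming internals by '(' encounter order: outermost '(' = _0, next = _1, ...
Query node: D
Path from root: _0 -> _1 -> D
Depth of D: 2 (number of edges from root)

Answer: 2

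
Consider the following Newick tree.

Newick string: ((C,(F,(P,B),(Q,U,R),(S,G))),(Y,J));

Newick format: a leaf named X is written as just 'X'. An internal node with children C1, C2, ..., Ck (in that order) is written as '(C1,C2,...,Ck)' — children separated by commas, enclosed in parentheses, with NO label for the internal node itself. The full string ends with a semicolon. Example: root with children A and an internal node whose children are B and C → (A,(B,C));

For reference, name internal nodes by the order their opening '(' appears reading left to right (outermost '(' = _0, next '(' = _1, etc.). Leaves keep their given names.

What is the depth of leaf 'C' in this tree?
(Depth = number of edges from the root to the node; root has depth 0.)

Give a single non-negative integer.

Answer: 2

Derivation:
Newick: ((C,(F,(P,B),(Q,U,R),(S,G))),(Y,J));
Naming internals by '(' encounter order: outermost '(' = _0, next = _1, ...
Query node: C
Path from root: _0 -> _1 -> C
Depth of C: 2 (number of edges from root)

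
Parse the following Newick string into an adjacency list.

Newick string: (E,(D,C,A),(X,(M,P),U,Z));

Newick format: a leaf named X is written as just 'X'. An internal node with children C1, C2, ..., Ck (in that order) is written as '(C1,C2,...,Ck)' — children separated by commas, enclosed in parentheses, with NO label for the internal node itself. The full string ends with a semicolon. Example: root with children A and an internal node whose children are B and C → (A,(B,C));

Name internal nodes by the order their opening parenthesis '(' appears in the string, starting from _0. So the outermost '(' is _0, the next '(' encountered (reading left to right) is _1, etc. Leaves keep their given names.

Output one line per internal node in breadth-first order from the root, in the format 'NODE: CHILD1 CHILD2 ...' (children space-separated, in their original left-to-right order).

Answer: _0: E _1 _2
_1: D C A
_2: X _3 U Z
_3: M P

Derivation:
Input: (E,(D,C,A),(X,(M,P),U,Z));
Scanning left-to-right, naming '(' by encounter order:
  pos 0: '(' -> open internal node _0 (depth 1)
  pos 3: '(' -> open internal node _1 (depth 2)
  pos 9: ')' -> close internal node _1 (now at depth 1)
  pos 11: '(' -> open internal node _2 (depth 2)
  pos 14: '(' -> open internal node _3 (depth 3)
  pos 18: ')' -> close internal node _3 (now at depth 2)
  pos 23: ')' -> close internal node _2 (now at depth 1)
  pos 24: ')' -> close internal node _0 (now at depth 0)
Total internal nodes: 4
BFS adjacency from root:
  _0: E _1 _2
  _1: D C A
  _2: X _3 U Z
  _3: M P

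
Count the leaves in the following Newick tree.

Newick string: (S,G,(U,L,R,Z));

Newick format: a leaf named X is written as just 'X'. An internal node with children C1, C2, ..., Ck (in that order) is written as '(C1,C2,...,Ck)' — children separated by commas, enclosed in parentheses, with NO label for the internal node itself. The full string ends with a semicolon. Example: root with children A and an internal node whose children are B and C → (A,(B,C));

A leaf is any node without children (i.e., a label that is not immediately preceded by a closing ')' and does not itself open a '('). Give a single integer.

Newick: (S,G,(U,L,R,Z));
Scan left-to-right; a leaf is any maximal label run not followed by '(':
  pos 1: leaf 'S' → count = 1
  pos 3: leaf 'G' → count = 2
  pos 6: leaf 'U' → count = 3
  pos 8: leaf 'L' → count = 4
  pos 10: leaf 'R' → count = 5
  pos 12: leaf 'Z' → count = 6
Total leaves: 6

Answer: 6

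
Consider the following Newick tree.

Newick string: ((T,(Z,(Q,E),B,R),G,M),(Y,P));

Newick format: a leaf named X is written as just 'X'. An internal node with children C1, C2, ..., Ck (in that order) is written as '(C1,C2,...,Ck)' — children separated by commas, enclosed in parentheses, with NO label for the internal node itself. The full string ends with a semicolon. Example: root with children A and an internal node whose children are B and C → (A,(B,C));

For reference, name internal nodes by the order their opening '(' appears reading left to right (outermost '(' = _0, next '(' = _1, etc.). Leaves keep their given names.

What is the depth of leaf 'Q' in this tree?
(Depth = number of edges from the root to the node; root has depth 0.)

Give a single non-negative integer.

Newick: ((T,(Z,(Q,E),B,R),G,M),(Y,P));
Naming internals by '(' encounter order: outermost '(' = _0, next = _1, ...
Query node: Q
Path from root: _0 -> _1 -> _2 -> _3 -> Q
Depth of Q: 4 (number of edges from root)

Answer: 4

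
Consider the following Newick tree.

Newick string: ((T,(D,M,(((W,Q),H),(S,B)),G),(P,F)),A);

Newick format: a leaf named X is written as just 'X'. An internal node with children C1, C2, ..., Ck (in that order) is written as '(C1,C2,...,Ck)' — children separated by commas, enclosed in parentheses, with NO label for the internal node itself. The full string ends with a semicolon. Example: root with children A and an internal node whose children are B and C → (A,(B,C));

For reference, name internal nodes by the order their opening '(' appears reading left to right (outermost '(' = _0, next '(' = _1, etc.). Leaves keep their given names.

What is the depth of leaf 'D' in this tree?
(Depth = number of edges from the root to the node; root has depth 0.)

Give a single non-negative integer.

Answer: 3

Derivation:
Newick: ((T,(D,M,(((W,Q),H),(S,B)),G),(P,F)),A);
Naming internals by '(' encounter order: outermost '(' = _0, next = _1, ...
Query node: D
Path from root: _0 -> _1 -> _2 -> D
Depth of D: 3 (number of edges from root)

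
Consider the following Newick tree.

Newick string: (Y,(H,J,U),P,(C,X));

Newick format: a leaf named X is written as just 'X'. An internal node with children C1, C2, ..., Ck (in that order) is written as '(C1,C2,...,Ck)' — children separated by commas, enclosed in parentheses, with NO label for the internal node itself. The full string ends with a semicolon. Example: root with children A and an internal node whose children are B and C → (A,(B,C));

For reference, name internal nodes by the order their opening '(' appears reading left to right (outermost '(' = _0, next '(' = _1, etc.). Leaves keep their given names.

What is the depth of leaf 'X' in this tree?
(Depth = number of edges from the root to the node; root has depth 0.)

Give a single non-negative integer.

Newick: (Y,(H,J,U),P,(C,X));
Naming internals by '(' encounter order: outermost '(' = _0, next = _1, ...
Query node: X
Path from root: _0 -> _2 -> X
Depth of X: 2 (number of edges from root)

Answer: 2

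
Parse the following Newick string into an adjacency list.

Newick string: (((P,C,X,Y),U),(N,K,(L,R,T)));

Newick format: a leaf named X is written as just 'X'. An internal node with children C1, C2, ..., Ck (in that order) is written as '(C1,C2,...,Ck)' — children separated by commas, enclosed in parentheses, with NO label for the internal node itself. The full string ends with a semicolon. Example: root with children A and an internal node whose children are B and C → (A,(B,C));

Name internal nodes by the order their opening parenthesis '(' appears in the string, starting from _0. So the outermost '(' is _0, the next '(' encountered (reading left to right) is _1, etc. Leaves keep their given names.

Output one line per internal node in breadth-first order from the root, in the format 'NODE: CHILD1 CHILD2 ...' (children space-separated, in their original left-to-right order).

Answer: _0: _1 _3
_1: _2 U
_3: N K _4
_2: P C X Y
_4: L R T

Derivation:
Input: (((P,C,X,Y),U),(N,K,(L,R,T)));
Scanning left-to-right, naming '(' by encounter order:
  pos 0: '(' -> open internal node _0 (depth 1)
  pos 1: '(' -> open internal node _1 (depth 2)
  pos 2: '(' -> open internal node _2 (depth 3)
  pos 10: ')' -> close internal node _2 (now at depth 2)
  pos 13: ')' -> close internal node _1 (now at depth 1)
  pos 15: '(' -> open internal node _3 (depth 2)
  pos 20: '(' -> open internal node _4 (depth 3)
  pos 26: ')' -> close internal node _4 (now at depth 2)
  pos 27: ')' -> close internal node _3 (now at depth 1)
  pos 28: ')' -> close internal node _0 (now at depth 0)
Total internal nodes: 5
BFS adjacency from root:
  _0: _1 _3
  _1: _2 U
  _3: N K _4
  _2: P C X Y
  _4: L R T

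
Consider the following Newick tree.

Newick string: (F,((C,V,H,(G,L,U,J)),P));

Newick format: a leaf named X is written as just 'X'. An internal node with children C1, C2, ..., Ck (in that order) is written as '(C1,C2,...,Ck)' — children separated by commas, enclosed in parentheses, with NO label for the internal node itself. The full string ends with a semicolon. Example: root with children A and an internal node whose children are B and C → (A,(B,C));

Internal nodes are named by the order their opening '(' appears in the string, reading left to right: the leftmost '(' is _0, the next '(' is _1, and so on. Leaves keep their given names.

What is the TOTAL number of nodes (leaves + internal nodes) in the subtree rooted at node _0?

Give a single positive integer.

Newick: (F,((C,V,H,(G,L,U,J)),P));
Locate _0: it is the '(' at position 0 (the 1st '(' reading left to right).
Query: subtree rooted at _0
_0: subtree_size = 1 + 12
  F: subtree_size = 1 + 0
  _1: subtree_size = 1 + 10
    _2: subtree_size = 1 + 8
      C: subtree_size = 1 + 0
      V: subtree_size = 1 + 0
      H: subtree_size = 1 + 0
      _3: subtree_size = 1 + 4
        G: subtree_size = 1 + 0
        L: subtree_size = 1 + 0
        U: subtree_size = 1 + 0
        J: subtree_size = 1 + 0
    P: subtree_size = 1 + 0
Total subtree size of _0: 13

Answer: 13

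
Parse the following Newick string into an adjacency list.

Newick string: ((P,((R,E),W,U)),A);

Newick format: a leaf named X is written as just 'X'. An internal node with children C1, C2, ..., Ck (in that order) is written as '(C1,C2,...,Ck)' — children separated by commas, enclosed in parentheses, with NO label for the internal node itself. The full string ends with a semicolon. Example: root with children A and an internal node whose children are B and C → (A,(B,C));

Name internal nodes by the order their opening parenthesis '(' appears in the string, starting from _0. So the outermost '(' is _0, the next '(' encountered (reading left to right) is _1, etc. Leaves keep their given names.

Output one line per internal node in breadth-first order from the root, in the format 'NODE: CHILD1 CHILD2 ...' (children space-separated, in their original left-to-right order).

Input: ((P,((R,E),W,U)),A);
Scanning left-to-right, naming '(' by encounter order:
  pos 0: '(' -> open internal node _0 (depth 1)
  pos 1: '(' -> open internal node _1 (depth 2)
  pos 4: '(' -> open internal node _2 (depth 3)
  pos 5: '(' -> open internal node _3 (depth 4)
  pos 9: ')' -> close internal node _3 (now at depth 3)
  pos 14: ')' -> close internal node _2 (now at depth 2)
  pos 15: ')' -> close internal node _1 (now at depth 1)
  pos 18: ')' -> close internal node _0 (now at depth 0)
Total internal nodes: 4
BFS adjacency from root:
  _0: _1 A
  _1: P _2
  _2: _3 W U
  _3: R E

Answer: _0: _1 A
_1: P _2
_2: _3 W U
_3: R E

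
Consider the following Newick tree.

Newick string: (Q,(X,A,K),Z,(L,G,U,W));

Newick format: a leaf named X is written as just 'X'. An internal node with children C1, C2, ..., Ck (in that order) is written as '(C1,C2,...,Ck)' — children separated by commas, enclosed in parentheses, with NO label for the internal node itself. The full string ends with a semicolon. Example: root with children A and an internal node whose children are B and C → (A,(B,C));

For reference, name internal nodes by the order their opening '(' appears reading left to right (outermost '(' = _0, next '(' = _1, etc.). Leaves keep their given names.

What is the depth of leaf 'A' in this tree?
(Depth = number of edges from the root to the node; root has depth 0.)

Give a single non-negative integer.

Answer: 2

Derivation:
Newick: (Q,(X,A,K),Z,(L,G,U,W));
Naming internals by '(' encounter order: outermost '(' = _0, next = _1, ...
Query node: A
Path from root: _0 -> _1 -> A
Depth of A: 2 (number of edges from root)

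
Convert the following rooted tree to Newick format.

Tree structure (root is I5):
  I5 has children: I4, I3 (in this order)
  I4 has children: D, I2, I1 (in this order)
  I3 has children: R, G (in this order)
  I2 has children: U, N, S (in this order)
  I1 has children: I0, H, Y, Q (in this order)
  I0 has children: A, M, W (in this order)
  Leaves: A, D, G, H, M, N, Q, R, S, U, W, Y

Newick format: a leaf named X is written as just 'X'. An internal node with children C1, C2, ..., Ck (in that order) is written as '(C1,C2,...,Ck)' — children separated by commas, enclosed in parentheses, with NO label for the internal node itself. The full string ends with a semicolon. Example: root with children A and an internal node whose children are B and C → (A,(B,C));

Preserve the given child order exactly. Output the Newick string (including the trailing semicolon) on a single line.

internal I5 with children ['I4', 'I3']
  internal I4 with children ['D', 'I2', 'I1']
    leaf 'D' → 'D'
    internal I2 with children ['U', 'N', 'S']
      leaf 'U' → 'U'
      leaf 'N' → 'N'
      leaf 'S' → 'S'
    → '(U,N,S)'
    internal I1 with children ['I0', 'H', 'Y', 'Q']
      internal I0 with children ['A', 'M', 'W']
        leaf 'A' → 'A'
        leaf 'M' → 'M'
        leaf 'W' → 'W'
      → '(A,M,W)'
      leaf 'H' → 'H'
      leaf 'Y' → 'Y'
      leaf 'Q' → 'Q'
    → '((A,M,W),H,Y,Q)'
  → '(D,(U,N,S),((A,M,W),H,Y,Q))'
  internal I3 with children ['R', 'G']
    leaf 'R' → 'R'
    leaf 'G' → 'G'
  → '(R,G)'
→ '((D,(U,N,S),((A,M,W),H,Y,Q)),(R,G))'
Final: ((D,(U,N,S),((A,M,W),H,Y,Q)),(R,G));

Answer: ((D,(U,N,S),((A,M,W),H,Y,Q)),(R,G));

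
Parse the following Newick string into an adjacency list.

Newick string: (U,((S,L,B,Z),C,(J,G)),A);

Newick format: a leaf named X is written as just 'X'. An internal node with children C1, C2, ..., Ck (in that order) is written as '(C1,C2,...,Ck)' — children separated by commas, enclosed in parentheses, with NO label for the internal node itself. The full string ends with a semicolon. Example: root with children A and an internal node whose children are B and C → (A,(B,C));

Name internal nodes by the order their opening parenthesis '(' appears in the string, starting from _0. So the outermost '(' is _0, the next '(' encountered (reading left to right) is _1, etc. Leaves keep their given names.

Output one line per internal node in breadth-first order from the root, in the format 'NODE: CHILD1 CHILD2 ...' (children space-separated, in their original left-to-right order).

Input: (U,((S,L,B,Z),C,(J,G)),A);
Scanning left-to-right, naming '(' by encounter order:
  pos 0: '(' -> open internal node _0 (depth 1)
  pos 3: '(' -> open internal node _1 (depth 2)
  pos 4: '(' -> open internal node _2 (depth 3)
  pos 12: ')' -> close internal node _2 (now at depth 2)
  pos 16: '(' -> open internal node _3 (depth 3)
  pos 20: ')' -> close internal node _3 (now at depth 2)
  pos 21: ')' -> close internal node _1 (now at depth 1)
  pos 24: ')' -> close internal node _0 (now at depth 0)
Total internal nodes: 4
BFS adjacency from root:
  _0: U _1 A
  _1: _2 C _3
  _2: S L B Z
  _3: J G

Answer: _0: U _1 A
_1: _2 C _3
_2: S L B Z
_3: J G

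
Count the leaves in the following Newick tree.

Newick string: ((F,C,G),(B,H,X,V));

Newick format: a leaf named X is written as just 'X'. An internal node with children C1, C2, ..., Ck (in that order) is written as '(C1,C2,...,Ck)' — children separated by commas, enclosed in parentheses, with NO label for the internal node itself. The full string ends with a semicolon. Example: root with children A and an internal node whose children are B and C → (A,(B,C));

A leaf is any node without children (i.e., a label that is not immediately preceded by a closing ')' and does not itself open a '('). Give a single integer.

Answer: 7

Derivation:
Newick: ((F,C,G),(B,H,X,V));
Scan left-to-right; a leaf is any maximal label run not followed by '(':
  pos 2: leaf 'F' → count = 1
  pos 4: leaf 'C' → count = 2
  pos 6: leaf 'G' → count = 3
  pos 10: leaf 'B' → count = 4
  pos 12: leaf 'H' → count = 5
  pos 14: leaf 'X' → count = 6
  pos 16: leaf 'V' → count = 7
Total leaves: 7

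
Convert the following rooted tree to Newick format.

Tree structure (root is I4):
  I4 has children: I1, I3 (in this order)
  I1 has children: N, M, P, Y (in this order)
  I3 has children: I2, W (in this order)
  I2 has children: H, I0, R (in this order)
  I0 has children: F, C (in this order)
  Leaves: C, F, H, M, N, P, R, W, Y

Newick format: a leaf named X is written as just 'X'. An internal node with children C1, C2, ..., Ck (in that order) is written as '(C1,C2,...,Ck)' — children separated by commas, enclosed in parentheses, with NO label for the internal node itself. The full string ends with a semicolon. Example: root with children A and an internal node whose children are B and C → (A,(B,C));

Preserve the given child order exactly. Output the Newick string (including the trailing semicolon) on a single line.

Answer: ((N,M,P,Y),((H,(F,C),R),W));

Derivation:
internal I4 with children ['I1', 'I3']
  internal I1 with children ['N', 'M', 'P', 'Y']
    leaf 'N' → 'N'
    leaf 'M' → 'M'
    leaf 'P' → 'P'
    leaf 'Y' → 'Y'
  → '(N,M,P,Y)'
  internal I3 with children ['I2', 'W']
    internal I2 with children ['H', 'I0', 'R']
      leaf 'H' → 'H'
      internal I0 with children ['F', 'C']
        leaf 'F' → 'F'
        leaf 'C' → 'C'
      → '(F,C)'
      leaf 'R' → 'R'
    → '(H,(F,C),R)'
    leaf 'W' → 'W'
  → '((H,(F,C),R),W)'
→ '((N,M,P,Y),((H,(F,C),R),W))'
Final: ((N,M,P,Y),((H,(F,C),R),W));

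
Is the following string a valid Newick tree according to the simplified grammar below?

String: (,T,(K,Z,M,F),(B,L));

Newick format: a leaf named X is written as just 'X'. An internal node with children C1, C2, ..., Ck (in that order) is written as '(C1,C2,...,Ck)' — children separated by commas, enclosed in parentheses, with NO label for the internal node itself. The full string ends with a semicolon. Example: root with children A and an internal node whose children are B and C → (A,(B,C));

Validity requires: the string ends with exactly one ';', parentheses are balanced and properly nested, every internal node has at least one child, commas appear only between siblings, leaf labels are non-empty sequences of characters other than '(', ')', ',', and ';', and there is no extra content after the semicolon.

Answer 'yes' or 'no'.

Input: (,T,(K,Z,M,F),(B,L));
Paren balance: 3 '(' vs 3 ')' OK
Ends with single ';': True
Full parse: FAILS (empty leaf label at pos 1)
Valid: False

Answer: no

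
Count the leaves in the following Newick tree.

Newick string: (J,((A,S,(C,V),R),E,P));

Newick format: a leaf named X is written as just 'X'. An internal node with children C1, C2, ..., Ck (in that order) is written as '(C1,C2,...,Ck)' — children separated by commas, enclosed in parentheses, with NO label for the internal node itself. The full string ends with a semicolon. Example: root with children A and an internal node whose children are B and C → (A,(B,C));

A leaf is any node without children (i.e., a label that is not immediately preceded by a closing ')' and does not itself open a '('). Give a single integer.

Answer: 8

Derivation:
Newick: (J,((A,S,(C,V),R),E,P));
Scan left-to-right; a leaf is any maximal label run not followed by '(':
  pos 1: leaf 'J' → count = 1
  pos 5: leaf 'A' → count = 2
  pos 7: leaf 'S' → count = 3
  pos 10: leaf 'C' → count = 4
  pos 12: leaf 'V' → count = 5
  pos 15: leaf 'R' → count = 6
  pos 18: leaf 'E' → count = 7
  pos 20: leaf 'P' → count = 8
Total leaves: 8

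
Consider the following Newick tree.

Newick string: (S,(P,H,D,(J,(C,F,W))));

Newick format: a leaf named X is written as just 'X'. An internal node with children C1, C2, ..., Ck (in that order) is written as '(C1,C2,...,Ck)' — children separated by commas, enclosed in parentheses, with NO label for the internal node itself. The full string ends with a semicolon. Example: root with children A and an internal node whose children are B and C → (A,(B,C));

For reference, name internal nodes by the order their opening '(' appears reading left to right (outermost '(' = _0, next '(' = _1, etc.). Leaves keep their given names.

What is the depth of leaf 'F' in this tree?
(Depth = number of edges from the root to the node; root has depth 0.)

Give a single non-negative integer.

Answer: 4

Derivation:
Newick: (S,(P,H,D,(J,(C,F,W))));
Naming internals by '(' encounter order: outermost '(' = _0, next = _1, ...
Query node: F
Path from root: _0 -> _1 -> _2 -> _3 -> F
Depth of F: 4 (number of edges from root)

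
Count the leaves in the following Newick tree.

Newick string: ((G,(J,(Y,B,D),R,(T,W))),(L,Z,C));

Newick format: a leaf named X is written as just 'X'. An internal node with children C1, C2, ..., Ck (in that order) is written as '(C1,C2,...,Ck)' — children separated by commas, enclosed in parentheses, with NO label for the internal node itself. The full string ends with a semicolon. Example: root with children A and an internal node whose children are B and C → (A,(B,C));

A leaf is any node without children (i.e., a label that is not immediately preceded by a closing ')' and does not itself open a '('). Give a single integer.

Newick: ((G,(J,(Y,B,D),R,(T,W))),(L,Z,C));
Scan left-to-right; a leaf is any maximal label run not followed by '(':
  pos 2: leaf 'G' → count = 1
  pos 5: leaf 'J' → count = 2
  pos 8: leaf 'Y' → count = 3
  pos 10: leaf 'B' → count = 4
  pos 12: leaf 'D' → count = 5
  pos 15: leaf 'R' → count = 6
  pos 18: leaf 'T' → count = 7
  pos 20: leaf 'W' → count = 8
  pos 26: leaf 'L' → count = 9
  pos 28: leaf 'Z' → count = 10
  pos 30: leaf 'C' → count = 11
Total leaves: 11

Answer: 11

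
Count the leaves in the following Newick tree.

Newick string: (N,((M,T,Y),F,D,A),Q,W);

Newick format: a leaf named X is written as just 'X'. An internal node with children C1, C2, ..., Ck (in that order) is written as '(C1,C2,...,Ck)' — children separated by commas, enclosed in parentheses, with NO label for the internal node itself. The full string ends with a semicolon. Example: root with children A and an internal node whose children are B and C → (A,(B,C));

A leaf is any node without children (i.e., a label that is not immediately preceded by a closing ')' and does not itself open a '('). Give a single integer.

Answer: 9

Derivation:
Newick: (N,((M,T,Y),F,D,A),Q,W);
Scan left-to-right; a leaf is any maximal label run not followed by '(':
  pos 1: leaf 'N' → count = 1
  pos 5: leaf 'M' → count = 2
  pos 7: leaf 'T' → count = 3
  pos 9: leaf 'Y' → count = 4
  pos 12: leaf 'F' → count = 5
  pos 14: leaf 'D' → count = 6
  pos 16: leaf 'A' → count = 7
  pos 19: leaf 'Q' → count = 8
  pos 21: leaf 'W' → count = 9
Total leaves: 9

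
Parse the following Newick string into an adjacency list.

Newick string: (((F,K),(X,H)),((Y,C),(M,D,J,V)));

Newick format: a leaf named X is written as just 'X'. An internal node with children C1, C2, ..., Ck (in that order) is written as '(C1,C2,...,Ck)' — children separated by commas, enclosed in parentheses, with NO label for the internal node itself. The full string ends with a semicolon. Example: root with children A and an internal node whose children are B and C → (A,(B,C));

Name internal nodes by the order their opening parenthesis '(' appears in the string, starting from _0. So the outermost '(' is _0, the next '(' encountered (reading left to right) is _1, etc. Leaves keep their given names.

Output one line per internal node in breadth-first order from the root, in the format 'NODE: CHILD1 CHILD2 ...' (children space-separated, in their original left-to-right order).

Answer: _0: _1 _4
_1: _2 _3
_4: _5 _6
_2: F K
_3: X H
_5: Y C
_6: M D J V

Derivation:
Input: (((F,K),(X,H)),((Y,C),(M,D,J,V)));
Scanning left-to-right, naming '(' by encounter order:
  pos 0: '(' -> open internal node _0 (depth 1)
  pos 1: '(' -> open internal node _1 (depth 2)
  pos 2: '(' -> open internal node _2 (depth 3)
  pos 6: ')' -> close internal node _2 (now at depth 2)
  pos 8: '(' -> open internal node _3 (depth 3)
  pos 12: ')' -> close internal node _3 (now at depth 2)
  pos 13: ')' -> close internal node _1 (now at depth 1)
  pos 15: '(' -> open internal node _4 (depth 2)
  pos 16: '(' -> open internal node _5 (depth 3)
  pos 20: ')' -> close internal node _5 (now at depth 2)
  pos 22: '(' -> open internal node _6 (depth 3)
  pos 30: ')' -> close internal node _6 (now at depth 2)
  pos 31: ')' -> close internal node _4 (now at depth 1)
  pos 32: ')' -> close internal node _0 (now at depth 0)
Total internal nodes: 7
BFS adjacency from root:
  _0: _1 _4
  _1: _2 _3
  _4: _5 _6
  _2: F K
  _3: X H
  _5: Y C
  _6: M D J V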